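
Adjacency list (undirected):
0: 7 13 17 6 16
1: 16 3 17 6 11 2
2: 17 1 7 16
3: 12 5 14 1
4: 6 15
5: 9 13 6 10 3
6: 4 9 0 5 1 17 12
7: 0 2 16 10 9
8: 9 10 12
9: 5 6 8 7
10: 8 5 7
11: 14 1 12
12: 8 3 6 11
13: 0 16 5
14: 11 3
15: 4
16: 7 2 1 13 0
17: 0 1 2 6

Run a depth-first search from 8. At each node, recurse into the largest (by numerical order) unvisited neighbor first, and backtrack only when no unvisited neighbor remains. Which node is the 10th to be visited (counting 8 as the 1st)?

10

Visit 8
8 → 12
12 → 11
11 → 14
14 → 3
3 → 5
5 → 13
13 → 16
16 → 7
7 → 10
7 → 9
9 → 6
6 → 17
17 → 2
2 → 1
17 → 0
6 → 4
4 → 15

Visit order: 8, 12, 11, 14, 3, 5, 13, 16, 7, 10, 9, 6, 17, 2, 1, 0, 4, 15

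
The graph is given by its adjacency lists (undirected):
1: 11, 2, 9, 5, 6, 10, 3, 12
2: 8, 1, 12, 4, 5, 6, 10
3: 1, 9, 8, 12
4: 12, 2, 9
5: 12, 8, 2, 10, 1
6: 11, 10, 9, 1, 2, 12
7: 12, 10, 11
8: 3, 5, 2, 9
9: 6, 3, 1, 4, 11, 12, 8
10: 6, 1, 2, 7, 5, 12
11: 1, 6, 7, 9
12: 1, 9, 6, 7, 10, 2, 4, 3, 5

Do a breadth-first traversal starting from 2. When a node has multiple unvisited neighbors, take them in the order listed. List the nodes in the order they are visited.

Visit 2; enqueue 8, 1, 12, 4, 5, 6, 10 → queue [8, 1, 12, 4, 5, 6, 10]
Visit 8; enqueue 3, 9 → queue [1, 12, 4, 5, 6, 10, 3, 9]
Visit 1; enqueue 11 → queue [12, 4, 5, 6, 10, 3, 9, 11]
Visit 12; enqueue 7 → queue [4, 5, 6, 10, 3, 9, 11, 7]
Visit 4 → queue [5, 6, 10, 3, 9, 11, 7]
Visit 5 → queue [6, 10, 3, 9, 11, 7]
Visit 6 → queue [10, 3, 9, 11, 7]
Visit 10 → queue [3, 9, 11, 7]
Visit 3 → queue [9, 11, 7]
Visit 9 → queue [11, 7]
Visit 11 → queue [7]
Visit 7 → queue []

2, 8, 1, 12, 4, 5, 6, 10, 3, 9, 11, 7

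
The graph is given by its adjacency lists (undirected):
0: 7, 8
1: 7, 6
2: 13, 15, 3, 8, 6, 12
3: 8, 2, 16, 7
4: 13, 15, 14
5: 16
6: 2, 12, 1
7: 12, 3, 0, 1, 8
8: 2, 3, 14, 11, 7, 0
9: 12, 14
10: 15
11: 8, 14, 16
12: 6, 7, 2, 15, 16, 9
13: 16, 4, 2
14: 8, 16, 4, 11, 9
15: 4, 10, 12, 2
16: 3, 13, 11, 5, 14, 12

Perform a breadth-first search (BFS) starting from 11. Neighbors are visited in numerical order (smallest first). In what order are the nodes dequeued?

Visit 11; enqueue 8, 14, 16 → queue [8, 14, 16]
Visit 8; enqueue 0, 2, 3, 7 → queue [14, 16, 0, 2, 3, 7]
Visit 14; enqueue 4, 9 → queue [16, 0, 2, 3, 7, 4, 9]
Visit 16; enqueue 5, 12, 13 → queue [0, 2, 3, 7, 4, 9, 5, 12, 13]
Visit 0 → queue [2, 3, 7, 4, 9, 5, 12, 13]
Visit 2; enqueue 6, 15 → queue [3, 7, 4, 9, 5, 12, 13, 6, 15]
Visit 3 → queue [7, 4, 9, 5, 12, 13, 6, 15]
Visit 7; enqueue 1 → queue [4, 9, 5, 12, 13, 6, 15, 1]
Visit 4 → queue [9, 5, 12, 13, 6, 15, 1]
Visit 9 → queue [5, 12, 13, 6, 15, 1]
Visit 5 → queue [12, 13, 6, 15, 1]
Visit 12 → queue [13, 6, 15, 1]
Visit 13 → queue [6, 15, 1]
Visit 6 → queue [15, 1]
Visit 15; enqueue 10 → queue [1, 10]
Visit 1 → queue [10]
Visit 10 → queue []

11, 8, 14, 16, 0, 2, 3, 7, 4, 9, 5, 12, 13, 6, 15, 1, 10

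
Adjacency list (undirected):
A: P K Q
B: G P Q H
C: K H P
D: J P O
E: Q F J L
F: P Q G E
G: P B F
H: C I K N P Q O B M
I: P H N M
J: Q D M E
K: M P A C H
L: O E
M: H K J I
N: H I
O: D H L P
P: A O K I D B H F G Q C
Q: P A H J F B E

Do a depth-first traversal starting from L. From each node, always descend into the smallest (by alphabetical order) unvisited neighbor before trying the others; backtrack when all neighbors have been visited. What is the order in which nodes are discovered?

Visit L
L → E
E → F
F → G
G → B
B → H
H → C
C → K
K → A
A → P
P → D
D → J
J → M
M → I
I → N
J → Q
D → O

L, E, F, G, B, H, C, K, A, P, D, J, M, I, N, Q, O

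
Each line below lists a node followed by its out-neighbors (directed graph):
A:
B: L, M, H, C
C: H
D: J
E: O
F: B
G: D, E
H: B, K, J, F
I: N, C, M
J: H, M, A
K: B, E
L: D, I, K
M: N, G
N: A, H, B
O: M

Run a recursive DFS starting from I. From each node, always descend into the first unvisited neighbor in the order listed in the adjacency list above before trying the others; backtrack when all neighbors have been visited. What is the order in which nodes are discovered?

Visit I
I → N
N → A
N → H
H → B
B → L
L → D
D → J
J → M
M → G
G → E
E → O
L → K
B → C
H → F

I N A H B L D J M G E O K C F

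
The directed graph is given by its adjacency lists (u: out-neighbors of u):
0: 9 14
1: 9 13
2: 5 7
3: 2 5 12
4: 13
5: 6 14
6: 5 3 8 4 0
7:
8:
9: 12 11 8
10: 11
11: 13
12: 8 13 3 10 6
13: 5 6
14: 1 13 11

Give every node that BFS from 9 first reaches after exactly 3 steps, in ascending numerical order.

0, 2, 4, 5

Level 0: 9
Level 1: 8, 11, 12
Level 2: 3, 6, 10, 13
Level 3: 0, 2, 4, 5
Level 4: 7, 14
Level 5: 1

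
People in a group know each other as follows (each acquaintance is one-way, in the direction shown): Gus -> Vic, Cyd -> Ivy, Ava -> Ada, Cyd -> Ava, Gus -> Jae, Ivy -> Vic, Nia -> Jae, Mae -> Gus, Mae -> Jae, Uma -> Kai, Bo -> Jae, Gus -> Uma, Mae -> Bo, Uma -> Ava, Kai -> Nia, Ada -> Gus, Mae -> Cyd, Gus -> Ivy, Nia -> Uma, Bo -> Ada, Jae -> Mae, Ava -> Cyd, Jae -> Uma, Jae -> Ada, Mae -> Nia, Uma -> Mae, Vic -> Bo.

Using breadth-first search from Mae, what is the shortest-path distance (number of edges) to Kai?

3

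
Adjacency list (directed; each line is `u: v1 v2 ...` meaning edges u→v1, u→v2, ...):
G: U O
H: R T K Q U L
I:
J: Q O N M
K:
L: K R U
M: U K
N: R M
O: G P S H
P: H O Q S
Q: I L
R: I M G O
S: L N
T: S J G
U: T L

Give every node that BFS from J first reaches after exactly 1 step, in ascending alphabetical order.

Level 0: J
Level 1: M, N, O, Q
Level 2: G, H, I, K, L, P, R, S, U
Level 3: T

M, N, O, Q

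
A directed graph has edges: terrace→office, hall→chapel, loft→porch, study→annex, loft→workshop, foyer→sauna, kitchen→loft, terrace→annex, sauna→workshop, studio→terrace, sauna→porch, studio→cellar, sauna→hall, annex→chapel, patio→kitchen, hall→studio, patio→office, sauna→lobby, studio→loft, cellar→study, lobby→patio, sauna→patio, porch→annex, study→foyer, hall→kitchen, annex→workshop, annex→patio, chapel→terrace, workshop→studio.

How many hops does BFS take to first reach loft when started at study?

4

Level 0: study
Level 1: annex, foyer
Level 2: chapel, patio, sauna, workshop
Level 3: hall, kitchen, lobby, office, porch, studio, terrace
Level 4: cellar, loft
loft first appears at level 4.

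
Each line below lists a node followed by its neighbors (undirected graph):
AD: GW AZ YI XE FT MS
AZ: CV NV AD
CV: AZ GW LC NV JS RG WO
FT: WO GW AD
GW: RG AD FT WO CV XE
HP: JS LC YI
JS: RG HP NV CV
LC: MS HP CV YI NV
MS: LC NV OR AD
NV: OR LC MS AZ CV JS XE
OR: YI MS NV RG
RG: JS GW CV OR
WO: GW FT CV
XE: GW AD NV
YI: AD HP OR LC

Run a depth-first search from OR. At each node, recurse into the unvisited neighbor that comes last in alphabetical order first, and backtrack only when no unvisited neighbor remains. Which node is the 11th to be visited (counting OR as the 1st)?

AZ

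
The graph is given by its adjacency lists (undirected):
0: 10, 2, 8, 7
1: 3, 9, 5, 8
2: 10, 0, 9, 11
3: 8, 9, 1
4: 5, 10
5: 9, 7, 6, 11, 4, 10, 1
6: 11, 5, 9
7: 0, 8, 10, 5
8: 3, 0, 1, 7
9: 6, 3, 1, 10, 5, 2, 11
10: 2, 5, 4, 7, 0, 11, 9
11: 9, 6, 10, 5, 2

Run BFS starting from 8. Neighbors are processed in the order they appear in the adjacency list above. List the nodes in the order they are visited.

Visit 8; enqueue 3, 0, 1, 7 → queue [3, 0, 1, 7]
Visit 3; enqueue 9 → queue [0, 1, 7, 9]
Visit 0; enqueue 10, 2 → queue [1, 7, 9, 10, 2]
Visit 1; enqueue 5 → queue [7, 9, 10, 2, 5]
Visit 7 → queue [9, 10, 2, 5]
Visit 9; enqueue 6, 11 → queue [10, 2, 5, 6, 11]
Visit 10; enqueue 4 → queue [2, 5, 6, 11, 4]
Visit 2 → queue [5, 6, 11, 4]
Visit 5 → queue [6, 11, 4]
Visit 6 → queue [11, 4]
Visit 11 → queue [4]
Visit 4 → queue []

8 -> 3 -> 0 -> 1 -> 7 -> 9 -> 10 -> 2 -> 5 -> 6 -> 11 -> 4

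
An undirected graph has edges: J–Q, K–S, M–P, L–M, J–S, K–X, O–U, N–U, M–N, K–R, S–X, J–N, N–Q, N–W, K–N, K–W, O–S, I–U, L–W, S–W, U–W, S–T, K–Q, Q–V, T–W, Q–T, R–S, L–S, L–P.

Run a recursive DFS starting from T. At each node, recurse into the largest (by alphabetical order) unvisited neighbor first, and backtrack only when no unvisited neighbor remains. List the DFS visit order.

T, W, U, O, S, X, K, R, Q, V, N, M, P, L, J, I

Visit T
T → W
W → U
U → O
O → S
S → X
X → K
K → R
K → Q
Q → V
Q → N
N → M
M → P
P → L
N → J
U → I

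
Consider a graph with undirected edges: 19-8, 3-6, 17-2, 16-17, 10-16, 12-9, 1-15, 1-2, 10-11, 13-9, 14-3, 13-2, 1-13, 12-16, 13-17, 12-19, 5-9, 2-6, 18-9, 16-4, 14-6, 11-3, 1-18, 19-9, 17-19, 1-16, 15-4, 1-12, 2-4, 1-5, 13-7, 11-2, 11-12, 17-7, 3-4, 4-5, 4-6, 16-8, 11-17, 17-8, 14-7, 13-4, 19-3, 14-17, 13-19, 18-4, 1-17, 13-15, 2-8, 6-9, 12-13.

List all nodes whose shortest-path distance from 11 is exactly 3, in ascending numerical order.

5, 15, 18

Level 0: 11
Level 1: 2, 3, 10, 12, 17
Level 2: 1, 4, 6, 7, 8, 9, 13, 14, 16, 19
Level 3: 5, 15, 18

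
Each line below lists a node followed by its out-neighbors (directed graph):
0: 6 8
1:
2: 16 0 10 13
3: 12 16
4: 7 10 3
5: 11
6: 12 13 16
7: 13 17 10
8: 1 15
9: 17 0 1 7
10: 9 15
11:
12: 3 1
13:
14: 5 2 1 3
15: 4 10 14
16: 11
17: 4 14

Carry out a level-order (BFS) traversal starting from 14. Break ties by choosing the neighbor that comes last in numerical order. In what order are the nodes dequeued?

Visit 14; enqueue 5, 3, 2, 1 → queue [5, 3, 2, 1]
Visit 5; enqueue 11 → queue [3, 2, 1, 11]
Visit 3; enqueue 16, 12 → queue [2, 1, 11, 16, 12]
Visit 2; enqueue 13, 10, 0 → queue [1, 11, 16, 12, 13, 10, 0]
Visit 1 → queue [11, 16, 12, 13, 10, 0]
Visit 11 → queue [16, 12, 13, 10, 0]
Visit 16 → queue [12, 13, 10, 0]
Visit 12 → queue [13, 10, 0]
Visit 13 → queue [10, 0]
Visit 10; enqueue 15, 9 → queue [0, 15, 9]
Visit 0; enqueue 8, 6 → queue [15, 9, 8, 6]
Visit 15; enqueue 4 → queue [9, 8, 6, 4]
Visit 9; enqueue 17, 7 → queue [8, 6, 4, 17, 7]
Visit 8 → queue [6, 4, 17, 7]
Visit 6 → queue [4, 17, 7]
Visit 4 → queue [17, 7]
Visit 17 → queue [7]
Visit 7 → queue []

14 5 3 2 1 11 16 12 13 10 0 15 9 8 6 4 17 7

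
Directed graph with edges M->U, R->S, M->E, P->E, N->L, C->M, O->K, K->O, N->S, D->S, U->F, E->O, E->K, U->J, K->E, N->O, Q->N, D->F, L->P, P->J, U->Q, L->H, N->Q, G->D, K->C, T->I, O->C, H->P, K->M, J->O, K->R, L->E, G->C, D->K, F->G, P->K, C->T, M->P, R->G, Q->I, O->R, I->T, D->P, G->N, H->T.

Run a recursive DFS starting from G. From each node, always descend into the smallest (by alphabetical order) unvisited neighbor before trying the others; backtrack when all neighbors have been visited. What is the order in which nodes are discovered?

G → C → M → E → K → O → R → S → P → J → U → F → Q → I → T → N → L → H → D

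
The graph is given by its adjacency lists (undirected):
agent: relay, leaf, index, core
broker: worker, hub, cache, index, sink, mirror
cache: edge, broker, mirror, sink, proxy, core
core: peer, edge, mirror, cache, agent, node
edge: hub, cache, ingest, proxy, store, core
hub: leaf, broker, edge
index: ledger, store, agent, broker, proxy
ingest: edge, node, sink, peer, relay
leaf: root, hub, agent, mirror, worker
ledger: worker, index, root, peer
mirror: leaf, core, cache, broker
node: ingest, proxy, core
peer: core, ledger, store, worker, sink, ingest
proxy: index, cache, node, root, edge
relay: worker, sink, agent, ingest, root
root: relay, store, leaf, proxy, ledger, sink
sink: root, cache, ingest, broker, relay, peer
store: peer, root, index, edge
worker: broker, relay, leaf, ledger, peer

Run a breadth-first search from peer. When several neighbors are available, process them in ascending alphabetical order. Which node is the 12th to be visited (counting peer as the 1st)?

node

Visit peer; enqueue core, ingest, ledger, sink, store, worker → queue [core, ingest, ledger, sink, store, worker]
Visit core; enqueue agent, cache, edge, mirror, node → queue [ingest, ledger, sink, store, worker, agent, cache, edge, mirror, node]
Visit ingest; enqueue relay → queue [ledger, sink, store, worker, agent, cache, edge, mirror, node, relay]
Visit ledger; enqueue index, root → queue [sink, store, worker, agent, cache, edge, mirror, node, relay, index, root]
Visit sink; enqueue broker → queue [store, worker, agent, cache, edge, mirror, node, relay, index, root, broker]
Visit store → queue [worker, agent, cache, edge, mirror, node, relay, index, root, broker]
Visit worker; enqueue leaf → queue [agent, cache, edge, mirror, node, relay, index, root, broker, leaf]
Visit agent → queue [cache, edge, mirror, node, relay, index, root, broker, leaf]
Visit cache; enqueue proxy → queue [edge, mirror, node, relay, index, root, broker, leaf, proxy]
Visit edge; enqueue hub → queue [mirror, node, relay, index, root, broker, leaf, proxy, hub]
Visit mirror → queue [node, relay, index, root, broker, leaf, proxy, hub]
Visit node → queue [relay, index, root, broker, leaf, proxy, hub]
Visit relay → queue [index, root, broker, leaf, proxy, hub]
Visit index → queue [root, broker, leaf, proxy, hub]
Visit root → queue [broker, leaf, proxy, hub]
Visit broker → queue [leaf, proxy, hub]
Visit leaf → queue [proxy, hub]
Visit proxy → queue [hub]
Visit hub → queue []

Visit order: peer, core, ingest, ledger, sink, store, worker, agent, cache, edge, mirror, node, relay, index, root, broker, leaf, proxy, hub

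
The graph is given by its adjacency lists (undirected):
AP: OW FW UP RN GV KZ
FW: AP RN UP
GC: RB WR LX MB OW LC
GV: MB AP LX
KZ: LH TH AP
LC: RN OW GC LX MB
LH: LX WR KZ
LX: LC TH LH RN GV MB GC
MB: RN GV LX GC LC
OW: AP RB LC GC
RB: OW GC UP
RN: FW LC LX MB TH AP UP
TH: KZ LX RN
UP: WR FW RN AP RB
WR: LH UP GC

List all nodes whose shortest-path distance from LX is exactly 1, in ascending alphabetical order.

Level 0: LX
Level 1: GC, GV, LC, LH, MB, RN, TH
Level 2: AP, FW, KZ, OW, RB, UP, WR

GC, GV, LC, LH, MB, RN, TH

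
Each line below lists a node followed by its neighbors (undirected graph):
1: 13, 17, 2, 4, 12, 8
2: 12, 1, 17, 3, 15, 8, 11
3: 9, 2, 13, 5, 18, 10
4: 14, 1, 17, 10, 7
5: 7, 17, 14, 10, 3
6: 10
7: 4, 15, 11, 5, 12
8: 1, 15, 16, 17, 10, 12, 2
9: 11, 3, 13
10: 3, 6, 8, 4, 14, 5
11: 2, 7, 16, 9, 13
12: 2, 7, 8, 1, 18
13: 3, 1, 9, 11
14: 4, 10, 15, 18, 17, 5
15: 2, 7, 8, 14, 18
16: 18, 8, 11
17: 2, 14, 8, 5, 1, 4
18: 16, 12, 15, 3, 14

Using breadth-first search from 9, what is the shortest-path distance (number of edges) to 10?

2

Level 0: 9
Level 1: 3, 11, 13
Level 2: 1, 2, 5, 7, 10, 16, 18
Level 3: 4, 6, 8, 12, 14, 15, 17
10 first appears at level 2.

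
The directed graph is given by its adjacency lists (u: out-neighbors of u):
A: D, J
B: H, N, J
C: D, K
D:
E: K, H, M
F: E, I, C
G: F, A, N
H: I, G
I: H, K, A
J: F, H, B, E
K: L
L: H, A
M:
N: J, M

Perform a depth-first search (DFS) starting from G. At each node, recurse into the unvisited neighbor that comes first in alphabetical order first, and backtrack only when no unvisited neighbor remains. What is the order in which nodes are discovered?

G, A, D, J, B, H, I, K, L, N, M, E, F, C

Visit G
G → A
A → D
A → J
J → B
B → H
H → I
I → K
K → L
B → N
N → M
J → E
J → F
F → C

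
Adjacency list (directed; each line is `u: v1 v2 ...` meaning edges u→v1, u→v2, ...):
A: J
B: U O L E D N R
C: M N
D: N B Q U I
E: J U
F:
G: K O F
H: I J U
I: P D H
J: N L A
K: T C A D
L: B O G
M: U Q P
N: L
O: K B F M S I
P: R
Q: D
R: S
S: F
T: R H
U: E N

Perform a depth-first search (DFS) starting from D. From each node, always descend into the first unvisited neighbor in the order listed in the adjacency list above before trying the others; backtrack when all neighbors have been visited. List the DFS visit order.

Visit D
D → N
N → L
L → B
B → U
U → E
E → J
J → A
B → O
O → K
K → T
T → R
R → S
S → F
T → H
H → I
I → P
K → C
C → M
M → Q
L → G

D N L B U E J A O K T R S F H I P C M Q G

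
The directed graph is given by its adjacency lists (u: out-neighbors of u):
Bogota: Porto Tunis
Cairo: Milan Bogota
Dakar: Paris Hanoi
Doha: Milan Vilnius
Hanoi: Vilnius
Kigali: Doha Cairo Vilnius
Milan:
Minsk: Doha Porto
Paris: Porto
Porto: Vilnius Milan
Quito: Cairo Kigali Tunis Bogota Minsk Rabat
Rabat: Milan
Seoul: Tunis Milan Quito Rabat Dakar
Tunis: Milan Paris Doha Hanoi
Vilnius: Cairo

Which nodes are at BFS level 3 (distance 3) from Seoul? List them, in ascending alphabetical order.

Porto, Vilnius

Level 0: Seoul
Level 1: Dakar, Milan, Quito, Rabat, Tunis
Level 2: Bogota, Cairo, Doha, Hanoi, Kigali, Minsk, Paris
Level 3: Porto, Vilnius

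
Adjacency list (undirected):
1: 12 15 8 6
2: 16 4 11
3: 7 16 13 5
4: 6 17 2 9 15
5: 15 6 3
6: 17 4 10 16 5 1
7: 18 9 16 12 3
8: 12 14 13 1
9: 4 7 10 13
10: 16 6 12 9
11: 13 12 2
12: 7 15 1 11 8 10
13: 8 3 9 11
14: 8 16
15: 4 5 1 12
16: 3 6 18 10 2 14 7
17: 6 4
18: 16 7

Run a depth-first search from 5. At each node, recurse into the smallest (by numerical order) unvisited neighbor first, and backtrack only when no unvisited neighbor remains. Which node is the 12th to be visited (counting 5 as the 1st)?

16

Visit 5
5 → 3
3 → 7
7 → 9
9 → 4
4 → 2
2 → 11
11 → 12
12 → 1
1 → 6
6 → 10
10 → 16
16 → 14
14 → 8
8 → 13
16 → 18
6 → 17
1 → 15

Visit order: 5, 3, 7, 9, 4, 2, 11, 12, 1, 6, 10, 16, 14, 8, 13, 18, 17, 15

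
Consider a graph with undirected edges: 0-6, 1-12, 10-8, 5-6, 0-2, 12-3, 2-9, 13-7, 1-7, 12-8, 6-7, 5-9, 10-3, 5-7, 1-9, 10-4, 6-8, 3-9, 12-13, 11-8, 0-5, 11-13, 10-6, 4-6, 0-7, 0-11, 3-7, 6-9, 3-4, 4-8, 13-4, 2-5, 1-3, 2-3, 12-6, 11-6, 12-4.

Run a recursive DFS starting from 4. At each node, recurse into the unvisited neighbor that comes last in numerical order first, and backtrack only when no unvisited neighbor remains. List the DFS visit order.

Visit 4
4 → 13
13 → 12
12 → 8
8 → 11
11 → 6
6 → 10
10 → 3
3 → 9
9 → 5
5 → 7
7 → 1
7 → 0
0 → 2

4, 13, 12, 8, 11, 6, 10, 3, 9, 5, 7, 1, 0, 2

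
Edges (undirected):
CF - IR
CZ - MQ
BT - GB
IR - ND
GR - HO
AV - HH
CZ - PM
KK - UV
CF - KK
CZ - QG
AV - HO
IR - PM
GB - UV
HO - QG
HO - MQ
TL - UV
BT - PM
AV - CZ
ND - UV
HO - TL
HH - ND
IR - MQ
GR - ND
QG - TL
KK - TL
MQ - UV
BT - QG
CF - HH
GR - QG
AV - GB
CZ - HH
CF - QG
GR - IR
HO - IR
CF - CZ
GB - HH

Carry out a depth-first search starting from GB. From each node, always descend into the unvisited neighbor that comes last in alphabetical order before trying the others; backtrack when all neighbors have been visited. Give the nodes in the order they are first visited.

GB UV TL QG HO MQ IR PM CZ HH ND GR CF KK AV BT

Visit GB
GB → UV
UV → TL
TL → QG
QG → HO
HO → MQ
MQ → IR
IR → PM
PM → CZ
CZ → HH
HH → ND
ND → GR
HH → CF
CF → KK
HH → AV
PM → BT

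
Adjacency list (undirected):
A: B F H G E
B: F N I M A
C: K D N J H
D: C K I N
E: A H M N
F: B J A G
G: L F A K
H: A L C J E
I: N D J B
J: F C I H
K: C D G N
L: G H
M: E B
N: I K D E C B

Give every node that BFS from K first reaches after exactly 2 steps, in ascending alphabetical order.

A, B, E, F, H, I, J, L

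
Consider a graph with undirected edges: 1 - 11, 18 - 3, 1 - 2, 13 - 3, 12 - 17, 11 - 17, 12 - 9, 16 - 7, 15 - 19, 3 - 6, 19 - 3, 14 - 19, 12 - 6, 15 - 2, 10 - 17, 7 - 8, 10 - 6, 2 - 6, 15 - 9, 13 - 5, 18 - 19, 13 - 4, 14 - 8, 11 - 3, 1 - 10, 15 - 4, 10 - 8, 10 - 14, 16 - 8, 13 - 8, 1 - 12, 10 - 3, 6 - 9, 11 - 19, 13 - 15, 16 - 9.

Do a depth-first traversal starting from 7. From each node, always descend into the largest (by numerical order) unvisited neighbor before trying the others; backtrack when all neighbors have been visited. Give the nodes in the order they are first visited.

7, 16, 9, 15, 19, 18, 3, 13, 8, 14, 10, 17, 12, 6, 2, 1, 11, 5, 4

Visit 7
7 → 16
16 → 9
9 → 15
15 → 19
19 → 18
18 → 3
3 → 13
13 → 8
8 → 14
14 → 10
10 → 17
17 → 12
12 → 6
6 → 2
2 → 1
1 → 11
13 → 5
13 → 4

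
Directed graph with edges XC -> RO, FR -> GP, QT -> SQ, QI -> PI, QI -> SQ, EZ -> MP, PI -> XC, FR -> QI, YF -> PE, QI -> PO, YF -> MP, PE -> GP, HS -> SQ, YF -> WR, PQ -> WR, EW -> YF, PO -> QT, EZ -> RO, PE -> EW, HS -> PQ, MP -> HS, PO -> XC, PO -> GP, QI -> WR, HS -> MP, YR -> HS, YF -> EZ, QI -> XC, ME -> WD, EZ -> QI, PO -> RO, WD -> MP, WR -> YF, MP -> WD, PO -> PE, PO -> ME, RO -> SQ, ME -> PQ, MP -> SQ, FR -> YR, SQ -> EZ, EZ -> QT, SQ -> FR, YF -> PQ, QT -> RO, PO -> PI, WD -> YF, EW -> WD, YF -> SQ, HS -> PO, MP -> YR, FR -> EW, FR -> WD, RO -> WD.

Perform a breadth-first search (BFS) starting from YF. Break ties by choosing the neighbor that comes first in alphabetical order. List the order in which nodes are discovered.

YF → EZ → MP → PE → PQ → SQ → WR → QI → QT → RO → HS → WD → YR → EW → GP → FR → PI → PO → XC → ME

Visit YF; enqueue EZ, MP, PE, PQ, SQ, WR → queue [EZ, MP, PE, PQ, SQ, WR]
Visit EZ; enqueue QI, QT, RO → queue [MP, PE, PQ, SQ, WR, QI, QT, RO]
Visit MP; enqueue HS, WD, YR → queue [PE, PQ, SQ, WR, QI, QT, RO, HS, WD, YR]
Visit PE; enqueue EW, GP → queue [PQ, SQ, WR, QI, QT, RO, HS, WD, YR, EW, GP]
Visit PQ → queue [SQ, WR, QI, QT, RO, HS, WD, YR, EW, GP]
Visit SQ; enqueue FR → queue [WR, QI, QT, RO, HS, WD, YR, EW, GP, FR]
Visit WR → queue [QI, QT, RO, HS, WD, YR, EW, GP, FR]
Visit QI; enqueue PI, PO, XC → queue [QT, RO, HS, WD, YR, EW, GP, FR, PI, PO, XC]
Visit QT → queue [RO, HS, WD, YR, EW, GP, FR, PI, PO, XC]
Visit RO → queue [HS, WD, YR, EW, GP, FR, PI, PO, XC]
Visit HS → queue [WD, YR, EW, GP, FR, PI, PO, XC]
Visit WD → queue [YR, EW, GP, FR, PI, PO, XC]
Visit YR → queue [EW, GP, FR, PI, PO, XC]
Visit EW → queue [GP, FR, PI, PO, XC]
Visit GP → queue [FR, PI, PO, XC]
Visit FR → queue [PI, PO, XC]
Visit PI → queue [PO, XC]
Visit PO; enqueue ME → queue [XC, ME]
Visit XC → queue [ME]
Visit ME → queue []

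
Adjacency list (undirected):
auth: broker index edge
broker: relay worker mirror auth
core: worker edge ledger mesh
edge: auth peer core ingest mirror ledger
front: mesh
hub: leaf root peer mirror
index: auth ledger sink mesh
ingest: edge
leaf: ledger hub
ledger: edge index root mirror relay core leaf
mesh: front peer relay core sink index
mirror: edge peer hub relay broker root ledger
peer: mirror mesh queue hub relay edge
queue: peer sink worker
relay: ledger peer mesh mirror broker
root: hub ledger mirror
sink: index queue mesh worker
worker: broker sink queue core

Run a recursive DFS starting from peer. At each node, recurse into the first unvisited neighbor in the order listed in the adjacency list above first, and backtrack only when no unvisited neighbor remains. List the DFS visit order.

peer -> mirror -> edge -> auth -> broker -> relay -> ledger -> index -> sink -> queue -> worker -> core -> mesh -> front -> root -> hub -> leaf -> ingest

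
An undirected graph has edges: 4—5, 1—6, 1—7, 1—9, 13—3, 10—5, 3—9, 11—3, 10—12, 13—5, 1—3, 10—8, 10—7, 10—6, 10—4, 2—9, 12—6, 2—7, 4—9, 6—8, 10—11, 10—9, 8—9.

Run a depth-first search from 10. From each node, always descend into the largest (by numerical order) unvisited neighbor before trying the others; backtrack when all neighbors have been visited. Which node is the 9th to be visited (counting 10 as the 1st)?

Visit 10
10 → 12
12 → 6
6 → 8
8 → 9
9 → 4
4 → 5
5 → 13
13 → 3
3 → 11
3 → 1
1 → 7
7 → 2

Visit order: 10, 12, 6, 8, 9, 4, 5, 13, 3, 11, 1, 7, 2

3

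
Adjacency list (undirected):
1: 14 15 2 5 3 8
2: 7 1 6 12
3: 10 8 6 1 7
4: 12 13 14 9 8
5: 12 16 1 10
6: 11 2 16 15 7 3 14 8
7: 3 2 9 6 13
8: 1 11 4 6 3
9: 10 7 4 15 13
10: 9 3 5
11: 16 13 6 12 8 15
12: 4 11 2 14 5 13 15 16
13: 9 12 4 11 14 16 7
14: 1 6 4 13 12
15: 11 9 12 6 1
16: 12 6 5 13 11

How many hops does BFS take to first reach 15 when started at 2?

2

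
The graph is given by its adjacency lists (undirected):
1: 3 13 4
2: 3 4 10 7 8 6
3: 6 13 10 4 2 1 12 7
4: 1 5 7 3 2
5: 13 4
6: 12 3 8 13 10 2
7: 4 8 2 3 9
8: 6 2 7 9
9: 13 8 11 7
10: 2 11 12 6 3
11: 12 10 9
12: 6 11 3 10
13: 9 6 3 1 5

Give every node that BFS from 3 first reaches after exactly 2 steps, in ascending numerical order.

Level 0: 3
Level 1: 1, 2, 4, 6, 7, 10, 12, 13
Level 2: 5, 8, 9, 11

5, 8, 9, 11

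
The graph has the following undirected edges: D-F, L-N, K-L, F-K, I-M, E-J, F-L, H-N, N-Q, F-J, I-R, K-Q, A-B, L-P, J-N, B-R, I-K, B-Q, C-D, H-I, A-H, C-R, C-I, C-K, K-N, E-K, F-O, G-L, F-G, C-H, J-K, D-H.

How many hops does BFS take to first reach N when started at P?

2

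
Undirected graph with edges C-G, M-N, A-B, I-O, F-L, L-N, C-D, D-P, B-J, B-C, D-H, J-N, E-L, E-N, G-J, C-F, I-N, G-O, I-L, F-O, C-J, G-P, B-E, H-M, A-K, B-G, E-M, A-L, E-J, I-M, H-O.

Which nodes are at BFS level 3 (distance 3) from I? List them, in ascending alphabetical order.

Level 0: I
Level 1: L, M, N, O
Level 2: A, E, F, G, H, J
Level 3: B, C, D, K, P

B, C, D, K, P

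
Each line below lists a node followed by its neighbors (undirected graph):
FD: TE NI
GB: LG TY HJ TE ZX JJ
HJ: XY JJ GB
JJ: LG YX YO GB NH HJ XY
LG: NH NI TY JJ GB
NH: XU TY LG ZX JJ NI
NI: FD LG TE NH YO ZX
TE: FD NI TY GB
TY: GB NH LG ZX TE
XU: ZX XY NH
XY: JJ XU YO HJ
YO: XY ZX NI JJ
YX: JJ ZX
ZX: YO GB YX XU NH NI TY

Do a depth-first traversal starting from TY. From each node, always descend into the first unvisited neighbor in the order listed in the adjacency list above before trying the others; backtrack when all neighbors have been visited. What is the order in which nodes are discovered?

TY -> GB -> LG -> NH -> XU -> ZX -> YO -> XY -> JJ -> YX -> HJ -> NI -> FD -> TE

Visit TY
TY → GB
GB → LG
LG → NH
NH → XU
XU → ZX
ZX → YO
YO → XY
XY → JJ
JJ → YX
JJ → HJ
YO → NI
NI → FD
FD → TE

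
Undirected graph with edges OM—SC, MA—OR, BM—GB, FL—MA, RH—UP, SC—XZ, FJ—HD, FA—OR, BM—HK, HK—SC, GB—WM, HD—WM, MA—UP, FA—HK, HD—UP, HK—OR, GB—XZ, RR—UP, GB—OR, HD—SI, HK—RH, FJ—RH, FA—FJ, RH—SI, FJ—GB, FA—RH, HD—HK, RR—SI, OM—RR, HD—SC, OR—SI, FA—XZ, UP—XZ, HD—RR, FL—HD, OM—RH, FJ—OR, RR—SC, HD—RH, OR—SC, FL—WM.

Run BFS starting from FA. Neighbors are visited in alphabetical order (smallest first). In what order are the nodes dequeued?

FA, FJ, HK, OR, RH, XZ, GB, HD, BM, SC, MA, SI, OM, UP, WM, FL, RR

Visit FA; enqueue FJ, HK, OR, RH, XZ → queue [FJ, HK, OR, RH, XZ]
Visit FJ; enqueue GB, HD → queue [HK, OR, RH, XZ, GB, HD]
Visit HK; enqueue BM, SC → queue [OR, RH, XZ, GB, HD, BM, SC]
Visit OR; enqueue MA, SI → queue [RH, XZ, GB, HD, BM, SC, MA, SI]
Visit RH; enqueue OM, UP → queue [XZ, GB, HD, BM, SC, MA, SI, OM, UP]
Visit XZ → queue [GB, HD, BM, SC, MA, SI, OM, UP]
Visit GB; enqueue WM → queue [HD, BM, SC, MA, SI, OM, UP, WM]
Visit HD; enqueue FL, RR → queue [BM, SC, MA, SI, OM, UP, WM, FL, RR]
Visit BM → queue [SC, MA, SI, OM, UP, WM, FL, RR]
Visit SC → queue [MA, SI, OM, UP, WM, FL, RR]
Visit MA → queue [SI, OM, UP, WM, FL, RR]
Visit SI → queue [OM, UP, WM, FL, RR]
Visit OM → queue [UP, WM, FL, RR]
Visit UP → queue [WM, FL, RR]
Visit WM → queue [FL, RR]
Visit FL → queue [RR]
Visit RR → queue []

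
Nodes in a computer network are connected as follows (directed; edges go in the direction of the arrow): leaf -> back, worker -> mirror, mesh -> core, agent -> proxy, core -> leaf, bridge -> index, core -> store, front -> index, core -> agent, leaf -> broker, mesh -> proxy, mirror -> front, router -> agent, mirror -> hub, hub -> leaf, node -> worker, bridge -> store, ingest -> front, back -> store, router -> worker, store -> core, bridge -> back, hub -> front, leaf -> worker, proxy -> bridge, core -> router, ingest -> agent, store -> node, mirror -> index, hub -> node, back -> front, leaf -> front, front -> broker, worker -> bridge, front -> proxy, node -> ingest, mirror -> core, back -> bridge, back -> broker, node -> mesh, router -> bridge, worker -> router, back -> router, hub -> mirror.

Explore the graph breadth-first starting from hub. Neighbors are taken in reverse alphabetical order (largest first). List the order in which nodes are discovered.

hub -> node -> mirror -> leaf -> front -> worker -> mesh -> ingest -> index -> core -> broker -> back -> proxy -> router -> bridge -> agent -> store

Visit hub; enqueue node, mirror, leaf, front → queue [node, mirror, leaf, front]
Visit node; enqueue worker, mesh, ingest → queue [mirror, leaf, front, worker, mesh, ingest]
Visit mirror; enqueue index, core → queue [leaf, front, worker, mesh, ingest, index, core]
Visit leaf; enqueue broker, back → queue [front, worker, mesh, ingest, index, core, broker, back]
Visit front; enqueue proxy → queue [worker, mesh, ingest, index, core, broker, back, proxy]
Visit worker; enqueue router, bridge → queue [mesh, ingest, index, core, broker, back, proxy, router, bridge]
Visit mesh → queue [ingest, index, core, broker, back, proxy, router, bridge]
Visit ingest; enqueue agent → queue [index, core, broker, back, proxy, router, bridge, agent]
Visit index → queue [core, broker, back, proxy, router, bridge, agent]
Visit core; enqueue store → queue [broker, back, proxy, router, bridge, agent, store]
Visit broker → queue [back, proxy, router, bridge, agent, store]
Visit back → queue [proxy, router, bridge, agent, store]
Visit proxy → queue [router, bridge, agent, store]
Visit router → queue [bridge, agent, store]
Visit bridge → queue [agent, store]
Visit agent → queue [store]
Visit store → queue []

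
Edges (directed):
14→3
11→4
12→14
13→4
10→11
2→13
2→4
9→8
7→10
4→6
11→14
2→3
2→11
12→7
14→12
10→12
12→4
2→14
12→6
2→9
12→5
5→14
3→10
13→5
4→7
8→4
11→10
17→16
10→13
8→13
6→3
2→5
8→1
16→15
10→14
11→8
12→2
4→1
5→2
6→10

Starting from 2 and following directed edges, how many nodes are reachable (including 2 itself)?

14

BFS from 2 visits: 2, 3, 4, 5, 9, 11, 13, 14, 10, 1, 6, 7, 8, 12
Reachable nodes: 14 of 17 total.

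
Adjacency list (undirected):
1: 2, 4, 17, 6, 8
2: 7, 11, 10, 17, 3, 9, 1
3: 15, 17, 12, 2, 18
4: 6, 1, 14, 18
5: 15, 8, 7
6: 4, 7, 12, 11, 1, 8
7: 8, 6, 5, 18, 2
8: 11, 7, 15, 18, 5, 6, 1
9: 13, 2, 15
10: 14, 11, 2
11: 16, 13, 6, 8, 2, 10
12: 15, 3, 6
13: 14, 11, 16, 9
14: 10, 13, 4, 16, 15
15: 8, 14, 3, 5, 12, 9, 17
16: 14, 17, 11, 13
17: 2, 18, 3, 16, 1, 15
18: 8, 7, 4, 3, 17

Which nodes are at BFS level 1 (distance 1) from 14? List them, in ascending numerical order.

4, 10, 13, 15, 16

Level 0: 14
Level 1: 4, 10, 13, 15, 16
Level 2: 1, 2, 3, 5, 6, 8, 9, 11, 12, 17, 18
Level 3: 7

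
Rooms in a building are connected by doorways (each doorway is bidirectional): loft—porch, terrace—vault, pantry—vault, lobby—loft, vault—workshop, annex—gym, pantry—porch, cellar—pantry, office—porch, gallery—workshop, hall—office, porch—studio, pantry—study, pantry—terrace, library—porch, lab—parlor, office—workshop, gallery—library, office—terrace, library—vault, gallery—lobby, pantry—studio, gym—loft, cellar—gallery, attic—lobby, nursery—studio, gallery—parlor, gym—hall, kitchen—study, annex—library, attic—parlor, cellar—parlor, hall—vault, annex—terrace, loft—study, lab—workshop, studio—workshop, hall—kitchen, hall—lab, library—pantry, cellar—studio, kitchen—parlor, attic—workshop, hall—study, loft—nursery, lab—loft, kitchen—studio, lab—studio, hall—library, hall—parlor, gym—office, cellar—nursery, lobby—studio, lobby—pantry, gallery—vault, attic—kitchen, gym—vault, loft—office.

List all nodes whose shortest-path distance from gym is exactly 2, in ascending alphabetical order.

Level 0: gym
Level 1: annex, hall, loft, office, vault
Level 2: gallery, kitchen, lab, library, lobby, nursery, pantry, parlor, porch, study, terrace, workshop
Level 3: attic, cellar, studio

gallery, kitchen, lab, library, lobby, nursery, pantry, parlor, porch, study, terrace, workshop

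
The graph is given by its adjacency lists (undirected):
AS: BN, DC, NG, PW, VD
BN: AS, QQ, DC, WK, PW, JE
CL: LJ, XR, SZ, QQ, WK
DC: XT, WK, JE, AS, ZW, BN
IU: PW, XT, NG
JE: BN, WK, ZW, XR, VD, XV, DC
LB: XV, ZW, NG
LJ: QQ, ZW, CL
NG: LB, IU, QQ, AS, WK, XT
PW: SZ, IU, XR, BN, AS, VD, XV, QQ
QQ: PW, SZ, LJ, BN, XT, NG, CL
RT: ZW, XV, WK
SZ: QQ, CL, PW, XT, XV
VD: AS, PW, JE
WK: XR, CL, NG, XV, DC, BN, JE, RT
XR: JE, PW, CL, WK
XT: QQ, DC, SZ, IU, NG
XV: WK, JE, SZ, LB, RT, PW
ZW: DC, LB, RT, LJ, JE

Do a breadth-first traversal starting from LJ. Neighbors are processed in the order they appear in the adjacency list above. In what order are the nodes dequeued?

Visit LJ; enqueue QQ, ZW, CL → queue [QQ, ZW, CL]
Visit QQ; enqueue PW, SZ, BN, XT, NG → queue [ZW, CL, PW, SZ, BN, XT, NG]
Visit ZW; enqueue DC, LB, RT, JE → queue [CL, PW, SZ, BN, XT, NG, DC, LB, RT, JE]
Visit CL; enqueue XR, WK → queue [PW, SZ, BN, XT, NG, DC, LB, RT, JE, XR, WK]
Visit PW; enqueue IU, AS, VD, XV → queue [SZ, BN, XT, NG, DC, LB, RT, JE, XR, WK, IU, AS, VD, XV]
Visit SZ → queue [BN, XT, NG, DC, LB, RT, JE, XR, WK, IU, AS, VD, XV]
Visit BN → queue [XT, NG, DC, LB, RT, JE, XR, WK, IU, AS, VD, XV]
Visit XT → queue [NG, DC, LB, RT, JE, XR, WK, IU, AS, VD, XV]
Visit NG → queue [DC, LB, RT, JE, XR, WK, IU, AS, VD, XV]
Visit DC → queue [LB, RT, JE, XR, WK, IU, AS, VD, XV]
Visit LB → queue [RT, JE, XR, WK, IU, AS, VD, XV]
Visit RT → queue [JE, XR, WK, IU, AS, VD, XV]
Visit JE → queue [XR, WK, IU, AS, VD, XV]
Visit XR → queue [WK, IU, AS, VD, XV]
Visit WK → queue [IU, AS, VD, XV]
Visit IU → queue [AS, VD, XV]
Visit AS → queue [VD, XV]
Visit VD → queue [XV]
Visit XV → queue []

LJ → QQ → ZW → CL → PW → SZ → BN → XT → NG → DC → LB → RT → JE → XR → WK → IU → AS → VD → XV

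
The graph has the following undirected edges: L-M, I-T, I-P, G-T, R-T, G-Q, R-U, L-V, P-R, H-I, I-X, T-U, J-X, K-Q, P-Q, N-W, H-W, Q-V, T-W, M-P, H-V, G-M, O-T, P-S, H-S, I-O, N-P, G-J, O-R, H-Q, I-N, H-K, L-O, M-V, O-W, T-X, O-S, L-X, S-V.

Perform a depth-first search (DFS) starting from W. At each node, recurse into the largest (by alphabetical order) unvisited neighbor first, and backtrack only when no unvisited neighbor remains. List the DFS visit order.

W, T, X, L, V, S, P, R, U, O, I, N, H, Q, K, G, M, J

Visit W
W → T
T → X
X → L
L → V
V → S
S → P
P → R
R → U
R → O
O → I
I → N
I → H
H → Q
Q → K
Q → G
G → M
G → J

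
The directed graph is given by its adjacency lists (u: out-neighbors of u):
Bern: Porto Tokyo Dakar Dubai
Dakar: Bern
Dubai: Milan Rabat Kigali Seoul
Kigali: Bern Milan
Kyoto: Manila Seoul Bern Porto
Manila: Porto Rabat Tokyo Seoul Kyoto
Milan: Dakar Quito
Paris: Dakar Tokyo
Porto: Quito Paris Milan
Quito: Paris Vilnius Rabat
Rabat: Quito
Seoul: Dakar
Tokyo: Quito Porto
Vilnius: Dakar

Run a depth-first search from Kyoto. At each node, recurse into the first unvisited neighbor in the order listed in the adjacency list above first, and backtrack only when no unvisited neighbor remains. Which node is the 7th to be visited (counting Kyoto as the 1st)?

Visit Kyoto
Kyoto → Manila
Manila → Porto
Porto → Quito
Quito → Paris
Paris → Dakar
Dakar → Bern
Bern → Tokyo
Bern → Dubai
Dubai → Milan
Dubai → Rabat
Dubai → Kigali
Dubai → Seoul
Quito → Vilnius

Visit order: Kyoto, Manila, Porto, Quito, Paris, Dakar, Bern, Tokyo, Dubai, Milan, Rabat, Kigali, Seoul, Vilnius

Bern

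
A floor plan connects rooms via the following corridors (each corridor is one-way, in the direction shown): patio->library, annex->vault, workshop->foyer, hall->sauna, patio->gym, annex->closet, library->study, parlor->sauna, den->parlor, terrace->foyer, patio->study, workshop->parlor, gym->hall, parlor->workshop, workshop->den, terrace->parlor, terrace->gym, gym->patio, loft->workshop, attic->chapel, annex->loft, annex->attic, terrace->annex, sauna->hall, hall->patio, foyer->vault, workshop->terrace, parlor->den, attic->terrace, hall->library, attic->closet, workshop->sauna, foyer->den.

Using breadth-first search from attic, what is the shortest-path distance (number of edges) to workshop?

3

Level 0: attic
Level 1: chapel, closet, terrace
Level 2: annex, foyer, gym, parlor
Level 3: den, hall, loft, patio, sauna, vault, workshop
Level 4: library, study
workshop first appears at level 3.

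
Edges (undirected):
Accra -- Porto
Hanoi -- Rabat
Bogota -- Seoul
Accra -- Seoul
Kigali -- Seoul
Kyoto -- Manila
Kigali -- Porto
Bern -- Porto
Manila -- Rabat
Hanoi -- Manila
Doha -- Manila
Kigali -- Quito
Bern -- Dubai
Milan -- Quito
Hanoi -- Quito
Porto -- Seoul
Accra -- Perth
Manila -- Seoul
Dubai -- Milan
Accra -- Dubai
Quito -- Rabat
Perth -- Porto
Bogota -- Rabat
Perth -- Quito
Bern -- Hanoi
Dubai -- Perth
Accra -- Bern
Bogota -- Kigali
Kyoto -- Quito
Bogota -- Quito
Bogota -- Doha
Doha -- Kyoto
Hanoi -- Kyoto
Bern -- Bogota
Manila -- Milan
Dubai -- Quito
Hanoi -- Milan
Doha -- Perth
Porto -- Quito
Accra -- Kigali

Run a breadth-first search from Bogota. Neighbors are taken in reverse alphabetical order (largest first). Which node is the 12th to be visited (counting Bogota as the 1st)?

Visit Bogota; enqueue Seoul, Rabat, Quito, Kigali, Doha, Bern → queue [Seoul, Rabat, Quito, Kigali, Doha, Bern]
Visit Seoul; enqueue Porto, Manila, Accra → queue [Rabat, Quito, Kigali, Doha, Bern, Porto, Manila, Accra]
Visit Rabat; enqueue Hanoi → queue [Quito, Kigali, Doha, Bern, Porto, Manila, Accra, Hanoi]
Visit Quito; enqueue Perth, Milan, Kyoto, Dubai → queue [Kigali, Doha, Bern, Porto, Manila, Accra, Hanoi, Perth, Milan, Kyoto, Dubai]
Visit Kigali → queue [Doha, Bern, Porto, Manila, Accra, Hanoi, Perth, Milan, Kyoto, Dubai]
Visit Doha → queue [Bern, Porto, Manila, Accra, Hanoi, Perth, Milan, Kyoto, Dubai]
Visit Bern → queue [Porto, Manila, Accra, Hanoi, Perth, Milan, Kyoto, Dubai]
Visit Porto → queue [Manila, Accra, Hanoi, Perth, Milan, Kyoto, Dubai]
Visit Manila → queue [Accra, Hanoi, Perth, Milan, Kyoto, Dubai]
Visit Accra → queue [Hanoi, Perth, Milan, Kyoto, Dubai]
Visit Hanoi → queue [Perth, Milan, Kyoto, Dubai]
Visit Perth → queue [Milan, Kyoto, Dubai]
Visit Milan → queue [Kyoto, Dubai]
Visit Kyoto → queue [Dubai]
Visit Dubai → queue []

Visit order: Bogota, Seoul, Rabat, Quito, Kigali, Doha, Bern, Porto, Manila, Accra, Hanoi, Perth, Milan, Kyoto, Dubai

Perth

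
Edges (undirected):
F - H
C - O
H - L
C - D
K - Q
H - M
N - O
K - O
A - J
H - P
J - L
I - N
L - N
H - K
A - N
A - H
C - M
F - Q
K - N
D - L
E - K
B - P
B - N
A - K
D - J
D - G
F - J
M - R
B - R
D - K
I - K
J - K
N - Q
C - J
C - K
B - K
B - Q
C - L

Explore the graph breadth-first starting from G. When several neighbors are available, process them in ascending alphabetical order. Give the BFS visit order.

G → D → C → J → K → L → M → O → A → F → B → E → H → I → N → Q → R → P

Visit G; enqueue D → queue [D]
Visit D; enqueue C, J, K, L → queue [C, J, K, L]
Visit C; enqueue M, O → queue [J, K, L, M, O]
Visit J; enqueue A, F → queue [K, L, M, O, A, F]
Visit K; enqueue B, E, H, I, N, Q → queue [L, M, O, A, F, B, E, H, I, N, Q]
Visit L → queue [M, O, A, F, B, E, H, I, N, Q]
Visit M; enqueue R → queue [O, A, F, B, E, H, I, N, Q, R]
Visit O → queue [A, F, B, E, H, I, N, Q, R]
Visit A → queue [F, B, E, H, I, N, Q, R]
Visit F → queue [B, E, H, I, N, Q, R]
Visit B; enqueue P → queue [E, H, I, N, Q, R, P]
Visit E → queue [H, I, N, Q, R, P]
Visit H → queue [I, N, Q, R, P]
Visit I → queue [N, Q, R, P]
Visit N → queue [Q, R, P]
Visit Q → queue [R, P]
Visit R → queue [P]
Visit P → queue []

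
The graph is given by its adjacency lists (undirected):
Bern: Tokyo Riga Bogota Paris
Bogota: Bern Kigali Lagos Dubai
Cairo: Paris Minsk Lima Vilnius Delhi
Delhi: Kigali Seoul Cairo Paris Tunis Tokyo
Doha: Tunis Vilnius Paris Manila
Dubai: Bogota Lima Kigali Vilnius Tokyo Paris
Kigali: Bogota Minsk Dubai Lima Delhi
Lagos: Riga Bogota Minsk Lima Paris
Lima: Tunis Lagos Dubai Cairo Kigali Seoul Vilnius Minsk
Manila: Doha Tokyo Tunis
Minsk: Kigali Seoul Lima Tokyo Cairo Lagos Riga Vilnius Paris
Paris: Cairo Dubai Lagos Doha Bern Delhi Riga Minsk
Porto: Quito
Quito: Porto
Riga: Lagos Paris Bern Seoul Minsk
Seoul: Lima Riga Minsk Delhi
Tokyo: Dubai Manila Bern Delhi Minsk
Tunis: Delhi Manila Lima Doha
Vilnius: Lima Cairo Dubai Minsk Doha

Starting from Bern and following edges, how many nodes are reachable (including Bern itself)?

BFS from Bern visits: Bern, Bogota, Paris, Riga, Tokyo, Dubai, Kigali, Lagos, Cairo, Delhi, Doha, Minsk, Seoul, Manila, Lima, Vilnius, Tunis
Reachable nodes: 17 of 19 total.

17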